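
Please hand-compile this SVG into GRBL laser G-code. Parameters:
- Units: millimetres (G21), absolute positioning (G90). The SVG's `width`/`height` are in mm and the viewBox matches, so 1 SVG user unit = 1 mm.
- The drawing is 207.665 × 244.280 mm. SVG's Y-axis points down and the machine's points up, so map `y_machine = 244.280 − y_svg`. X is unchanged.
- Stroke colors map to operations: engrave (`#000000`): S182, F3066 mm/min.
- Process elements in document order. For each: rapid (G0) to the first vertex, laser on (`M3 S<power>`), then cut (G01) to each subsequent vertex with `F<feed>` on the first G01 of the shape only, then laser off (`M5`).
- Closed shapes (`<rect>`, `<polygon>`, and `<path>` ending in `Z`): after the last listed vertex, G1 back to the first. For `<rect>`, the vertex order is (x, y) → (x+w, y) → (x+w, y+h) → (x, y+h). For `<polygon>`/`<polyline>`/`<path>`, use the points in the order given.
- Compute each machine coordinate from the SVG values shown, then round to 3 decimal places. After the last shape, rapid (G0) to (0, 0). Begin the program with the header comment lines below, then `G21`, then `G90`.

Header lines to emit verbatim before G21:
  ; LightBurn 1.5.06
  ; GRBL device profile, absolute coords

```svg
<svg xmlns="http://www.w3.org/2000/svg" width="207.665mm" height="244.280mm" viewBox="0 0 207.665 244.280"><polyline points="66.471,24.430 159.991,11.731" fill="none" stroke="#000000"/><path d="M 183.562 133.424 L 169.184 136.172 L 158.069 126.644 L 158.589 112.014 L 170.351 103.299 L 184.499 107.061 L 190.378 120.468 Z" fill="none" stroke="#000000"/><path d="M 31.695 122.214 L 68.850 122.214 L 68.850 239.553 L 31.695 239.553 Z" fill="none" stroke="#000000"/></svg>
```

; LightBurn 1.5.06
; GRBL device profile, absolute coords
G21
G90
G0 X66.471 Y219.850
M3 S182
G01 X159.991 Y232.549 F3066
M5
G0 X183.562 Y110.856
M3 S182
G01 X169.184 Y108.108 F3066
G01 X158.069 Y117.636
G01 X158.589 Y132.266
G01 X170.351 Y140.981
G01 X184.499 Y137.219
G01 X190.378 Y123.812
G01 X183.562 Y110.856
M5
G0 X31.695 Y122.066
M3 S182
G01 X68.850 Y122.066 F3066
G01 X68.850 Y4.727
G01 X31.695 Y4.727
G01 X31.695 Y122.066
M5
G0 X0.000 Y0.000

1 u = 1 mm; y_m = 244.280 − y.

[1] `<polyline>` line segment, #000000→engrave S182 F3066: (66.471,219.850) → (159.991,232.549)

[2] `<path>` regular polygon, #000000→engrave S182 F3066: (183.562,110.856) → (169.184,108.108) → (158.069,117.636) → (158.589,132.266) → (170.351,140.981) → (184.499,137.219) → (190.378,123.812) → (183.562,110.856) (closed)

[3] `<path>` rectangle, #000000→engrave S182 F3066: (31.695,122.066) → (68.850,122.066) → (68.850,4.727) → (31.695,4.727) → (31.695,122.066) (closed)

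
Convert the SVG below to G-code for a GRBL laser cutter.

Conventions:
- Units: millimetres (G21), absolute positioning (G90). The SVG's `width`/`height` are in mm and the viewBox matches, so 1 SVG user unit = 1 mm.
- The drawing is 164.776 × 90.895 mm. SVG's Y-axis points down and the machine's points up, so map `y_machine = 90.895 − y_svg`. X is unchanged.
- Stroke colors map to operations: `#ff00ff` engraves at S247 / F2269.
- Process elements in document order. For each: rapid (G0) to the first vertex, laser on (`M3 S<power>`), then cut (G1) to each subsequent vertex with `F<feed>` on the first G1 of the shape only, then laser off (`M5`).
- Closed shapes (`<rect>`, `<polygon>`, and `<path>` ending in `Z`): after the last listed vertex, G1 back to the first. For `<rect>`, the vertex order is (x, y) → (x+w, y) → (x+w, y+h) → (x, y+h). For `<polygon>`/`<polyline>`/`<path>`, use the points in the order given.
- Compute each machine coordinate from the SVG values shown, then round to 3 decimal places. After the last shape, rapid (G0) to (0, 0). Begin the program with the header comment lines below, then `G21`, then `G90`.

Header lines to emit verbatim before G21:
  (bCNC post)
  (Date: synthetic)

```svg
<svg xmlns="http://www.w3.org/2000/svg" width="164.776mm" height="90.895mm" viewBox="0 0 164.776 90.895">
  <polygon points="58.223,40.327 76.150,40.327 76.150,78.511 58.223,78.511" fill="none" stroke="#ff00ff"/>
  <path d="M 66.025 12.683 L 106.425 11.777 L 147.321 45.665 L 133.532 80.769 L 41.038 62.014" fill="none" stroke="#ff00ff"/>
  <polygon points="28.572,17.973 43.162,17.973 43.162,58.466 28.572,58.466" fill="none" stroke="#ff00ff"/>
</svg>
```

(bCNC post)
(Date: synthetic)
G21
G90
G0 X58.223 Y50.568
M3 S247
G1 X76.150 Y50.568 F2269
G1 X76.150 Y12.384
G1 X58.223 Y12.384
G1 X58.223 Y50.568
M5
G0 X66.025 Y78.212
M3 S247
G1 X106.425 Y79.118 F2269
G1 X147.321 Y45.230
G1 X133.532 Y10.126
G1 X41.038 Y28.881
M5
G0 X28.572 Y72.922
M3 S247
G1 X43.162 Y72.922 F2269
G1 X43.162 Y32.429
G1 X28.572 Y32.429
G1 X28.572 Y72.922
M5
G0 X0.000 Y0.000

Since the viewBox matches the mm dimensions, user units are millimetres directly. The only transform is the Y-flip y_m = 90.895 − y_svg.

Shape 1 is a rectangle drawn with `<polygon>`. Its stroke #ff00ff means engrave at S247, F2269. After flipping Y the toolpath is (58.223,50.568) → (76.150,50.568) → (76.150,12.384) → (58.223,12.384) → (58.223,50.568), returning to the start.

Shape 2 is a open polyline drawn with `<path>`. Its stroke #ff00ff means engrave at S247, F2269. After flipping Y the toolpath is (66.025,78.212) → (106.425,79.118) → (147.321,45.230) → (133.532,10.126) → (41.038,28.881).

Shape 3 is a rectangle drawn with `<polygon>`. Its stroke #ff00ff means engrave at S247, F2269. After flipping Y the toolpath is (28.572,72.922) → (43.162,72.922) → (43.162,32.429) → (28.572,32.429) → (28.572,72.922), returning to the start.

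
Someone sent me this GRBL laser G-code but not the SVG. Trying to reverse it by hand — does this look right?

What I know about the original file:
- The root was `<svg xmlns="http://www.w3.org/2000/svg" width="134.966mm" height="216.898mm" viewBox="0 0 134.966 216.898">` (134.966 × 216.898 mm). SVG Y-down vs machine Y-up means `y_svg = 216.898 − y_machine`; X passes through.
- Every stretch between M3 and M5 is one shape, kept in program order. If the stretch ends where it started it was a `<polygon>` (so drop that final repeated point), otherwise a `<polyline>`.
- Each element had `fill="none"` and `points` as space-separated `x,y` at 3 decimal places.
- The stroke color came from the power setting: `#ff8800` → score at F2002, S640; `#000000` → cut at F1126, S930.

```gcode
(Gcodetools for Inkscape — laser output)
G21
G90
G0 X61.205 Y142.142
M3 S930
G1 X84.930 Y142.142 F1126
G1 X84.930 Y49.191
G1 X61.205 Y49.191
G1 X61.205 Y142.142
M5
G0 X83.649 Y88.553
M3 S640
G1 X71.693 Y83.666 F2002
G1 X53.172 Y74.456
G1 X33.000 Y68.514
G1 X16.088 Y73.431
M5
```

<svg xmlns="http://www.w3.org/2000/svg" width="134.966mm" height="216.898mm" viewBox="0 0 134.966 216.898">
  <polygon points="61.205,74.756 84.930,74.756 84.930,167.707 61.205,167.707" fill="none" stroke="#000000"/>
  <polyline points="83.649,128.345 71.693,133.232 53.172,142.442 33.000,148.384 16.088,143.467" fill="none" stroke="#ff8800"/>
</svg>

Machine Y-up, SVG Y-down with viewBox height 216.898, so y_svg = 216.898 − y_machine; X carries over.

Run 1: S930 ⇒ cut layer `#000000`. The run returns to its start, so emit a `<polygon>` with points (Y-flipped): 61.205,74.756 84.930,74.756 84.930,167.707 61.205,167.707.

Run 2: power S640 maps to stroke `#ff8800` (score). The run is open, so emit a `<polyline>` with points (Y-flipped): 83.649,128.345 71.693,133.232 53.172,142.442 33.000,148.384 16.088,143.467.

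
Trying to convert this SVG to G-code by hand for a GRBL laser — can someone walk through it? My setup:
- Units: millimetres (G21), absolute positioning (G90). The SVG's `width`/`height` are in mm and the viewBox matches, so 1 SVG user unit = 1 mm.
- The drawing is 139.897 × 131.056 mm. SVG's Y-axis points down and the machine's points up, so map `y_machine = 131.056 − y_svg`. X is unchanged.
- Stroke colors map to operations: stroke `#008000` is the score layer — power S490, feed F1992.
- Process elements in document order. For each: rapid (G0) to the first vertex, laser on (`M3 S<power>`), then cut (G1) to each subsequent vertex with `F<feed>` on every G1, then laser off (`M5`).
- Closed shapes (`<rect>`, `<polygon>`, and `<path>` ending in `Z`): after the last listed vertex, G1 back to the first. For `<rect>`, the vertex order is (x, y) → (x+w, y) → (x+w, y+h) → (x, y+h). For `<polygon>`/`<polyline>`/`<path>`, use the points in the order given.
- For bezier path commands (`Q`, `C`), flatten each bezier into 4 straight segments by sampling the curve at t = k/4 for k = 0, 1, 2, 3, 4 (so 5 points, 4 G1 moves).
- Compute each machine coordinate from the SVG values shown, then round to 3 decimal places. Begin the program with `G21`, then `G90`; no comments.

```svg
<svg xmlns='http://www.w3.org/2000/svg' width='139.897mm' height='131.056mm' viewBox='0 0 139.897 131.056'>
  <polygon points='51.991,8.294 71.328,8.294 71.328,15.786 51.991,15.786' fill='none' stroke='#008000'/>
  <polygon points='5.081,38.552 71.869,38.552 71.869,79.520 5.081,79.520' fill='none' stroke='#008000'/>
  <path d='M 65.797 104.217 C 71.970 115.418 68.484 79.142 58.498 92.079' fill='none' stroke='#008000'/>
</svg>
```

Since the viewBox matches the mm dimensions, user units are millimetres directly. The only transform is the Y-flip y_m = 131.056 − y_svg.

Shape 1 is a rectangle drawn with `<polygon>`. Its stroke #008000 means score at S490, F1992. After flipping Y the toolpath is (51.991,122.762) → (71.328,122.762) → (71.328,115.270) → (51.991,115.270) → (51.991,122.762), returning to the start.

Shape 2 is a rectangle drawn with `<polygon>`. Its stroke #008000 means score at S490, F1992. After flipping Y the toolpath is (5.081,92.504) → (71.869,92.504) → (71.869,51.536) → (5.081,51.536) → (5.081,92.504), returning to the start.

Shape 3 is a cubic bezier drawn with `<path>`. Its stroke #008000 means score at S490, F1992. After flipping Y the toolpath is (65.797,26.839) → (68.665,25.829) → (68.207,33.559) → (64.719,40.963) → (58.498,38.977).

G21
G90
G0 X51.991 Y122.762
M3 S490
G1 X71.328 Y122.762 F1992
G1 X71.328 Y115.270 F1992
G1 X51.991 Y115.270 F1992
G1 X51.991 Y122.762 F1992
M5
G0 X5.081 Y92.504
M3 S490
G1 X71.869 Y92.504 F1992
G1 X71.869 Y51.536 F1992
G1 X5.081 Y51.536 F1992
G1 X5.081 Y92.504 F1992
M5
G0 X65.797 Y26.839
M3 S490
G1 X68.665 Y25.829 F1992
G1 X68.207 Y33.559 F1992
G1 X64.719 Y40.963 F1992
G1 X58.498 Y38.977 F1992
M5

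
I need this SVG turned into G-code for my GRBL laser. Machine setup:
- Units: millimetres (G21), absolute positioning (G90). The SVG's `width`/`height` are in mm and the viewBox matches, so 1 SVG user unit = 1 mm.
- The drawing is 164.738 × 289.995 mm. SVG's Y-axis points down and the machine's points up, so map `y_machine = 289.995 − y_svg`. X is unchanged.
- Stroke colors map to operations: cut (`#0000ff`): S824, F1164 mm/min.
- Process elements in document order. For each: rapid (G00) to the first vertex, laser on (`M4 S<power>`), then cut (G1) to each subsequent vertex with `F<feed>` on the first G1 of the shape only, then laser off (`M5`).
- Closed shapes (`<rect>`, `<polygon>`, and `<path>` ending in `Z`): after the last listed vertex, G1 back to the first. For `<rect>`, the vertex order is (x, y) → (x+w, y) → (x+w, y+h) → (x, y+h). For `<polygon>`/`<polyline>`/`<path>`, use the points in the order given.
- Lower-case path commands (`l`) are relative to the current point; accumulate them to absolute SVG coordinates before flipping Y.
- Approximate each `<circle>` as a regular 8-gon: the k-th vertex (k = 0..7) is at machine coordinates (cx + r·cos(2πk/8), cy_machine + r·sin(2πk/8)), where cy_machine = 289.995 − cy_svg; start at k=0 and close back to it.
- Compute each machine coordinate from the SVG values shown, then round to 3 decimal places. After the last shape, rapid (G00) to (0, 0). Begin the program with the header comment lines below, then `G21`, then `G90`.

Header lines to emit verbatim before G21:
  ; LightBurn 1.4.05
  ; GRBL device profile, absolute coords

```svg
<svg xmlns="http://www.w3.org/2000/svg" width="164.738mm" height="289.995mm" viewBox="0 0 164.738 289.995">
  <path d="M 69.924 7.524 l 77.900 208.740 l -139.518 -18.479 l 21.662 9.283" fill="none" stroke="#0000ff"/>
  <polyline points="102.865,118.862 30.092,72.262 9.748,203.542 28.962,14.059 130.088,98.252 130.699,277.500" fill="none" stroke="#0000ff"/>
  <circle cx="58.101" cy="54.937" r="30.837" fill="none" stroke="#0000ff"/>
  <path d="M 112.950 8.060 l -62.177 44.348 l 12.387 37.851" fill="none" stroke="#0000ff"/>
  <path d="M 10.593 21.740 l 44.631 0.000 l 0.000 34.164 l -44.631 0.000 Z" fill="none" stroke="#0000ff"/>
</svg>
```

1 u = 1 mm; y_m = 289.995 − y.

[1] `<path>` open polyline, #0000ff→cut S824 F1164: (69.924,282.471) → (147.824,73.731) → (8.306,92.210) → (29.968,82.927)

[2] `<polyline>` open polyline, #0000ff→cut S824 F1164: (102.865,171.133) → (30.092,217.733) → (9.748,86.453) → (28.962,275.936) → (130.088,191.743) → (130.699,12.495)

[3] `<circle>` circle, #0000ff→cut S824 F1164: (88.938,235.058) → (79.906,256.863) → (58.101,265.895) → (36.296,256.863) → (27.264,235.058) → (36.296,213.253) → (58.101,204.221) → (79.906,213.253) → (88.938,235.058) (closed)

[4] `<path>` open polyline, #0000ff→cut S824 F1164: (112.950,281.935) → (50.773,237.587) → (63.160,199.736)

[5] `<path>` rectangle, #0000ff→cut S824 F1164: (10.593,268.255) → (55.224,268.255) → (55.224,234.091) → (10.593,234.091) → (10.593,268.255) (closed)

; LightBurn 1.4.05
; GRBL device profile, absolute coords
G21
G90
G00 X69.924 Y282.471
M4 S824
G1 X147.824 Y73.731 F1164
G1 X8.306 Y92.210
G1 X29.968 Y82.927
M5
G00 X102.865 Y171.133
M4 S824
G1 X30.092 Y217.733 F1164
G1 X9.748 Y86.453
G1 X28.962 Y275.936
G1 X130.088 Y191.743
G1 X130.699 Y12.495
M5
G00 X88.938 Y235.058
M4 S824
G1 X79.906 Y256.863 F1164
G1 X58.101 Y265.895
G1 X36.296 Y256.863
G1 X27.264 Y235.058
G1 X36.296 Y213.253
G1 X58.101 Y204.221
G1 X79.906 Y213.253
G1 X88.938 Y235.058
M5
G00 X112.950 Y281.935
M4 S824
G1 X50.773 Y237.587 F1164
G1 X63.160 Y199.736
M5
G00 X10.593 Y268.255
M4 S824
G1 X55.224 Y268.255 F1164
G1 X55.224 Y234.091
G1 X10.593 Y234.091
G1 X10.593 Y268.255
M5
G00 X0.000 Y0.000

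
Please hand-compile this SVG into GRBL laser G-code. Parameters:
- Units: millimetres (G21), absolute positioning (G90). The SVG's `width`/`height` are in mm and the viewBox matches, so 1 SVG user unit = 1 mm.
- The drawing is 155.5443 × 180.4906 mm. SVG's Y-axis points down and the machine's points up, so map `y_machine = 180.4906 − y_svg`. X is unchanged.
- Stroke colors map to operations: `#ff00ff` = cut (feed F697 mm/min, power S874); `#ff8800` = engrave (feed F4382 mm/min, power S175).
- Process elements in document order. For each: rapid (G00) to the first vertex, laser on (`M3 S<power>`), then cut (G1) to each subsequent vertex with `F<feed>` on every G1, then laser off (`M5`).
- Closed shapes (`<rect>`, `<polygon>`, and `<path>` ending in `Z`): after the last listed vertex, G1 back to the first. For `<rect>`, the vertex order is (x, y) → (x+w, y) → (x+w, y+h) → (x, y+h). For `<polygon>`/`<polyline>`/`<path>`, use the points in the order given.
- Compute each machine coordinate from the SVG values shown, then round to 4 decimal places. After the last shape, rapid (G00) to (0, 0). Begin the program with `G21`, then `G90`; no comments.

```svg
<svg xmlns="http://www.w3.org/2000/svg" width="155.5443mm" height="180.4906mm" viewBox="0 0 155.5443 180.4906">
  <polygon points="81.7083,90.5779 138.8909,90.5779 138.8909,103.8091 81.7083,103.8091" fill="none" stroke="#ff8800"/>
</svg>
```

G21
G90
G00 X81.7083 Y89.9127
M3 S175
G1 X138.8909 Y89.9127 F4382
G1 X138.8909 Y76.6815 F4382
G1 X81.7083 Y76.6815 F4382
G1 X81.7083 Y89.9127 F4382
M5
G00 X0.0000 Y0.0000

1 u = 1 mm; y_m = 180.4906 − y.

[1] `<polygon>` rectangle, #ff8800→engrave S175 F4382: (81.7083,89.9127) → (138.8909,89.9127) → (138.8909,76.6815) → (81.7083,76.6815) → (81.7083,89.9127) (closed)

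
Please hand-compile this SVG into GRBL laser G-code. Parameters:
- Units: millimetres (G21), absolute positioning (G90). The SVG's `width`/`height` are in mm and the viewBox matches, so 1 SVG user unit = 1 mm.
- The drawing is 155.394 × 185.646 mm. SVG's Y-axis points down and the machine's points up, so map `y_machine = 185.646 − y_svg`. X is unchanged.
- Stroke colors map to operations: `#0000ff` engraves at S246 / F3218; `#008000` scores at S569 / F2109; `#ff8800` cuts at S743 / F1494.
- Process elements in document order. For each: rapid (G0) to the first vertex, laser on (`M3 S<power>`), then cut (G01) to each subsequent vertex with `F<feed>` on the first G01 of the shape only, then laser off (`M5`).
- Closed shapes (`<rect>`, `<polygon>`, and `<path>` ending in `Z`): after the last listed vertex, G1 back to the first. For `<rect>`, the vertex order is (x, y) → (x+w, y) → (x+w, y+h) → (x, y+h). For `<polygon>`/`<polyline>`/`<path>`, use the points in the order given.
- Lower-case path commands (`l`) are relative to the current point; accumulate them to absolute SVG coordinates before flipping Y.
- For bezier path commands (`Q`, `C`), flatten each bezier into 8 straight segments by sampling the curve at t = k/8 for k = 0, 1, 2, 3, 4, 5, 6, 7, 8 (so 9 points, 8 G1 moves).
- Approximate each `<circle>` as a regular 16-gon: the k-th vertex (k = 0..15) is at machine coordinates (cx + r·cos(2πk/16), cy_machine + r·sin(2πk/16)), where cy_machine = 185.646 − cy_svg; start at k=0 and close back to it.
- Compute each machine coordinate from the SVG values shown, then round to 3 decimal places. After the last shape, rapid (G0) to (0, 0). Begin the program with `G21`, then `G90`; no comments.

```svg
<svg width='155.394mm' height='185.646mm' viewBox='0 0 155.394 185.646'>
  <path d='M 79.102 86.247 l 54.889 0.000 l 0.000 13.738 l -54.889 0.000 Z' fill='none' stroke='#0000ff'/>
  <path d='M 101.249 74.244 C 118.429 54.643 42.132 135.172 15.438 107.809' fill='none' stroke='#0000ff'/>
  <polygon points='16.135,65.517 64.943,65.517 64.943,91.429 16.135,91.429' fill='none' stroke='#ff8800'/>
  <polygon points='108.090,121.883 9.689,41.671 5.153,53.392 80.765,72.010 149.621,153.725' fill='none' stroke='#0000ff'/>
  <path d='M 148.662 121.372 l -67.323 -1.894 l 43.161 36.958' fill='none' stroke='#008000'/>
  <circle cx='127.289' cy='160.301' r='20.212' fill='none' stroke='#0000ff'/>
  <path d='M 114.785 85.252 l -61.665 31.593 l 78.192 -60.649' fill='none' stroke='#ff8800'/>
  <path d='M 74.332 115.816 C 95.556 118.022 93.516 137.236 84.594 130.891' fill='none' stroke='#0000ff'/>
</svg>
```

1 u = 1 mm; y_m = 185.646 − y.

[1] `<path>` rectangle, #0000ff→engrave S246 F3218: (79.102,99.399) → (133.991,99.399) → (133.991,85.661) → (79.102,85.661) → (79.102,99.399) (closed)

[2] `<path>` cubic bezier, #0000ff→engrave S246 F3218: (101.249,111.402) → (103.589,114.465) → (98.843,110.579) → (88.686,102.181) → (74.796,91.709) → (58.850,81.601) → (42.523,74.294) → (27.494,72.227) → (15.438,77.837)

[3] `<polygon>` rectangle, #ff8800→cut S743 F1494: (16.135,120.129) → (64.943,120.129) → (64.943,94.217) → (16.135,94.217) → (16.135,120.129) (closed)

[4] `<polygon>` closed polygon, #0000ff→engrave S246 F3218: (108.090,63.763) → (9.689,143.975) → (5.153,132.254) → (80.765,113.636) → (149.621,31.921) → (108.090,63.763) (closed)

[5] `<path>` open polyline, #008000→score S569 F2109: (148.662,64.274) → (81.339,66.168) → (124.500,29.210)

[6] `<circle>` circle, #0000ff→engrave S246 F3218: (147.501,25.345) → (145.962,33.080) → (141.581,39.637) → (135.024,44.018) → (127.289,45.557) → (119.554,44.018) → (112.997,39.637) → (108.616,33.080) → (107.077,25.345) → (108.616,17.610) → (112.997,11.053) → (119.554,6.672) → (127.289,5.133) → (135.024,6.672) → (141.581,11.053) → (145.962,17.610) → (147.501,25.345) (closed)

[7] `<path>` open polyline, #ff8800→cut S743 F1494: (114.785,100.394) → (53.120,68.801) → (131.312,129.450)

[8] `<path>` cubic bezier, #0000ff→engrave S246 F3218: (74.332,69.830) → (81.232,68.289) → (86.144,65.652) → (89.258,62.418) → (90.768,59.086) → (90.864,56.155) → (89.739,54.123) → (87.585,53.491) → (84.594,54.755)

G21
G90
G0 X79.102 Y99.399
M3 S246
G01 X133.991 Y99.399 F3218
G01 X133.991 Y85.661
G01 X79.102 Y85.661
G01 X79.102 Y99.399
M5
G0 X101.249 Y111.402
M3 S246
G01 X103.589 Y114.465 F3218
G01 X98.843 Y110.579
G01 X88.686 Y102.181
G01 X74.796 Y91.709
G01 X58.850 Y81.601
G01 X42.523 Y74.294
G01 X27.494 Y72.227
G01 X15.438 Y77.837
M5
G0 X16.135 Y120.129
M3 S743
G01 X64.943 Y120.129 F1494
G01 X64.943 Y94.217
G01 X16.135 Y94.217
G01 X16.135 Y120.129
M5
G0 X108.090 Y63.763
M3 S246
G01 X9.689 Y143.975 F3218
G01 X5.153 Y132.254
G01 X80.765 Y113.636
G01 X149.621 Y31.921
G01 X108.090 Y63.763
M5
G0 X148.662 Y64.274
M3 S569
G01 X81.339 Y66.168 F2109
G01 X124.500 Y29.210
M5
G0 X147.501 Y25.345
M3 S246
G01 X145.962 Y33.080 F3218
G01 X141.581 Y39.637
G01 X135.024 Y44.018
G01 X127.289 Y45.557
G01 X119.554 Y44.018
G01 X112.997 Y39.637
G01 X108.616 Y33.080
G01 X107.077 Y25.345
G01 X108.616 Y17.610
G01 X112.997 Y11.053
G01 X119.554 Y6.672
G01 X127.289 Y5.133
G01 X135.024 Y6.672
G01 X141.581 Y11.053
G01 X145.962 Y17.610
G01 X147.501 Y25.345
M5
G0 X114.785 Y100.394
M3 S743
G01 X53.120 Y68.801 F1494
G01 X131.312 Y129.450
M5
G0 X74.332 Y69.830
M3 S246
G01 X81.232 Y68.289 F3218
G01 X86.144 Y65.652
G01 X89.258 Y62.418
G01 X90.768 Y59.086
G01 X90.864 Y56.155
G01 X89.739 Y54.123
G01 X87.585 Y53.491
G01 X84.594 Y54.755
M5
G0 X0.000 Y0.000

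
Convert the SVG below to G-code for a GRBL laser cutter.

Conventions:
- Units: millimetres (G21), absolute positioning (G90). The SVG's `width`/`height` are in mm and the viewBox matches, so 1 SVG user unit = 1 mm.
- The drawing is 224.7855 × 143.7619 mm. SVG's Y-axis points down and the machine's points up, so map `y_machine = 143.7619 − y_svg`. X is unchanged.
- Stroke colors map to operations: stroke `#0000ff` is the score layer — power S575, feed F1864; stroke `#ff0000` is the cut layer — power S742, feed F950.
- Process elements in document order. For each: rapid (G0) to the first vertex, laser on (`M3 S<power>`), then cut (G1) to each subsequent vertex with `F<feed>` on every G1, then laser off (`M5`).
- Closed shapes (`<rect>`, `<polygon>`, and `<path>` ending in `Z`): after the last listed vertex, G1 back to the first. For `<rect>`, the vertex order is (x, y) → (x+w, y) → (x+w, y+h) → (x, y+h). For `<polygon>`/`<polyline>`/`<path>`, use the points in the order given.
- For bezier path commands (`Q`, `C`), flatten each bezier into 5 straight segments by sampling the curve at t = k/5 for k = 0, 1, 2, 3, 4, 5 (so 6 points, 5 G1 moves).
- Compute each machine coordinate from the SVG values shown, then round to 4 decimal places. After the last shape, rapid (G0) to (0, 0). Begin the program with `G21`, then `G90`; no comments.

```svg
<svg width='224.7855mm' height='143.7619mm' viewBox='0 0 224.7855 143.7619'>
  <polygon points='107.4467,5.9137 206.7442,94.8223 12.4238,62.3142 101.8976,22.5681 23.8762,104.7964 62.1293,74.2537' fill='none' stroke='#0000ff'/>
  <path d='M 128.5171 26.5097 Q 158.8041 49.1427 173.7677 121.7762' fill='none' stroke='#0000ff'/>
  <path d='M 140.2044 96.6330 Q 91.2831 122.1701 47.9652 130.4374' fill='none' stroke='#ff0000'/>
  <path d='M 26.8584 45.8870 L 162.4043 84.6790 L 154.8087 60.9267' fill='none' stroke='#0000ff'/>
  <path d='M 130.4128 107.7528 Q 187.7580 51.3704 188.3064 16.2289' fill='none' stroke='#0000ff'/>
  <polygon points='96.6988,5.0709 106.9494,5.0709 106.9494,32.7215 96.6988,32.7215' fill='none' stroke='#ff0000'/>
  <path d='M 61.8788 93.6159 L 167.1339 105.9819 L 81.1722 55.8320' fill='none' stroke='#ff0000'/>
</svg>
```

G21
G90
G0 X107.4467 Y137.8482
M3 S575
G1 X206.7442 Y48.9396 F1864
G1 X12.4238 Y81.4477 F1864
G1 X101.8976 Y121.1938 F1864
G1 X23.8762 Y38.9655 F1864
G1 X62.1293 Y69.5082 F1864
G1 X107.4467 Y137.8482 F1864
M5
G0 X128.5171 Y117.2522
M3 S575
G1 X140.0190 Y106.1990 F1864
G1 X150.2950 Y91.1457 F1864
G1 X159.3451 Y72.0924 F1864
G1 X167.1693 Y49.0391 F1864
G1 X173.7677 Y21.9857 F1864
M5
G0 X140.2044 Y47.1289
M3 S742
G1 X120.8600 Y37.6049 F950
G1 X101.9639 Y29.4624 F950
G1 X83.5161 Y22.7015 F950
G1 X65.5165 Y17.3222 F950
G1 X47.9652 Y13.3245 F950
M5
G0 X26.8584 Y97.8749
M3 S575
G1 X162.4043 Y59.0829 F1864
G1 X154.8087 Y82.8352 F1864
M5
G0 X130.4128 Y36.0091
M3 S575
G1 X151.0790 Y57.7124 F1864
G1 X167.2015 Y77.7165 F1864
G1 X178.7802 Y96.0213 F1864
G1 X185.8152 Y112.6268 F1864
G1 X188.3064 Y127.5330 F1864
M5
G0 X96.6988 Y138.6910
M3 S742
G1 X106.9494 Y138.6910 F950
G1 X106.9494 Y111.0404 F950
G1 X96.6988 Y111.0404 F950
G1 X96.6988 Y138.6910 F950
M5
G0 X61.8788 Y50.1460
M3 S742
G1 X167.1339 Y37.7800 F950
G1 X81.1722 Y87.9299 F950
M5
G0 X0.0000 Y0.0000

viewBox `0 0 224.7855 143.7619` with mm width/height → 1 unit = 1 mm. Flip: y_m = 143.7619 − y_svg.

**Shape 1** — `<polygon>` closed polygon, stroke `#0000ff` → score (S575, F1864). Machine vertices: (107.4467,137.8482) → (206.7442,48.9396) → (12.4238,81.4477) → (101.8976,121.1938) → (23.8762,38.9655) → (62.1293,69.5082) → (107.4467,137.8482). Closed: final G1 returns to the first vertex.

**Shape 2** — `<path>` quadratic bezier, stroke `#0000ff` → score (S575, F1864). Control points (SVG): P0=(128.5171,26.5097), P1=(158.8041,49.1427), P2=(173.7677,121.7762); sampled at t=k/5. Machine vertices: (128.5171,117.2522) → (140.0190,106.1990) → (150.2950,91.1457) → (159.3451,72.0924) → (167.1693,49.0391) → (173.7677,21.9857). Open path.

**Shape 3** — `<path>` quadratic bezier, stroke `#ff0000` → cut (S742, F950). Control points (SVG): P0=(140.2044,96.6330), P1=(91.2831,122.1701), P2=(47.9652,130.4374); sampled at t=k/5. Machine vertices: (140.2044,47.1289) → (120.8600,37.6049) → (101.9639,29.4624) → (83.5161,22.7015) → (65.5165,17.3222) → (47.9652,13.3245). Open path.

**Shape 4** — `<path>` open polyline, stroke `#0000ff` → score (S575, F1864). Machine vertices: (26.8584,97.8749) → (162.4043,59.0829) → (154.8087,82.8352). Open path.

**Shape 5** — `<path>` quadratic bezier, stroke `#0000ff` → score (S575, F1864). Control points (SVG): P0=(130.4128,107.7528), P1=(187.7580,51.3704), P2=(188.3064,16.2289); sampled at t=k/5. Machine vertices: (130.4128,36.0091) → (151.0790,57.7124) → (167.2015,77.7165) → (178.7802,96.0213) → (185.8152,112.6268) → (188.3064,127.5330). Open path.

**Shape 6** — `<polygon>` rectangle, stroke `#ff0000` → cut (S742, F950). Machine vertices: (96.6988,138.6910) → (106.9494,138.6910) → (106.9494,111.0404) → (96.6988,111.0404) → (96.6988,138.6910). Closed: final G1 returns to the first vertex.

**Shape 7** — `<path>` open polyline, stroke `#ff0000` → cut (S742, F950). Machine vertices: (61.8788,50.1460) → (167.1339,37.7800) → (81.1722,87.9299). Open path.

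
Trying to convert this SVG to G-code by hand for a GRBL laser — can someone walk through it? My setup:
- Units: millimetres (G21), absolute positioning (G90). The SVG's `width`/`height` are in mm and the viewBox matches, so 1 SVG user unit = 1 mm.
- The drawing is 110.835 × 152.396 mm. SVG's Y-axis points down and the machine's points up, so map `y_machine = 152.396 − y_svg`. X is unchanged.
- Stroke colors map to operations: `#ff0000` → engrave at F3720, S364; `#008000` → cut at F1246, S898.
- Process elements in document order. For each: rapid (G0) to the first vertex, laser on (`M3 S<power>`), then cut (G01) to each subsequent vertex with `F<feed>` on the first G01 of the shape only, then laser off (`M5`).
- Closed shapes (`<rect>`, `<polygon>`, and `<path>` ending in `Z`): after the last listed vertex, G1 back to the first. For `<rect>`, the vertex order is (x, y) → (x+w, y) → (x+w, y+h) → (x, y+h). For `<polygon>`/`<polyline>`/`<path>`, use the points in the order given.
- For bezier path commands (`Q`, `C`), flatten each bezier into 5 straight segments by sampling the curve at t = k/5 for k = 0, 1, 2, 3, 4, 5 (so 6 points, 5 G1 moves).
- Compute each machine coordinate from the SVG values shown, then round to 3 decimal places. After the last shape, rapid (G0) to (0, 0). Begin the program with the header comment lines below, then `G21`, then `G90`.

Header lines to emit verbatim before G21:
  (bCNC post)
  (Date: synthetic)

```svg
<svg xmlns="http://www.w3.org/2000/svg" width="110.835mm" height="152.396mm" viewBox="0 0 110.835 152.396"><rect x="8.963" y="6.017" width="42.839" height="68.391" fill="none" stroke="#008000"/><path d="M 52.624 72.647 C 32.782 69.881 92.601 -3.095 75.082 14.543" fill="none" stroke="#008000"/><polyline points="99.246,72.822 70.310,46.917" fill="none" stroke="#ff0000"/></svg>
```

(bCNC post)
(Date: synthetic)
G21
G90
G0 X8.963 Y146.379
M3 S898
G01 X51.802 Y146.379 F1246
G01 X51.802 Y77.988
G01 X8.963 Y77.988
G01 X8.963 Y146.379
M5
G0 X52.624 Y79.749
M3 S898
G01 X49.022 Y88.547 F1246
G01 X57.003 Y106.476
G01 X69.030 Y125.817
G01 X77.569 Y138.849
G01 X75.082 Y137.853
M5
G0 X99.246 Y79.574
M3 S364
G01 X70.310 Y105.479 F3720
M5
G0 X0.000 Y0.000

1 u = 1 mm; y_m = 152.396 − y.

[1] `<rect>` rectangle, #008000→cut S898 F1246: (8.963,146.379) → (51.802,146.379) → (51.802,77.988) → (8.963,77.988) → (8.963,146.379) (closed)

[2] `<path>` cubic bezier, #008000→cut S898 F1246: (52.624,79.749) → (49.022,88.547) → (57.003,106.476) → (69.030,125.817) → (77.569,138.849) → (75.082,137.853)

[3] `<polyline>` line segment, #ff0000→engrave S364 F3720: (99.246,79.574) → (70.310,105.479)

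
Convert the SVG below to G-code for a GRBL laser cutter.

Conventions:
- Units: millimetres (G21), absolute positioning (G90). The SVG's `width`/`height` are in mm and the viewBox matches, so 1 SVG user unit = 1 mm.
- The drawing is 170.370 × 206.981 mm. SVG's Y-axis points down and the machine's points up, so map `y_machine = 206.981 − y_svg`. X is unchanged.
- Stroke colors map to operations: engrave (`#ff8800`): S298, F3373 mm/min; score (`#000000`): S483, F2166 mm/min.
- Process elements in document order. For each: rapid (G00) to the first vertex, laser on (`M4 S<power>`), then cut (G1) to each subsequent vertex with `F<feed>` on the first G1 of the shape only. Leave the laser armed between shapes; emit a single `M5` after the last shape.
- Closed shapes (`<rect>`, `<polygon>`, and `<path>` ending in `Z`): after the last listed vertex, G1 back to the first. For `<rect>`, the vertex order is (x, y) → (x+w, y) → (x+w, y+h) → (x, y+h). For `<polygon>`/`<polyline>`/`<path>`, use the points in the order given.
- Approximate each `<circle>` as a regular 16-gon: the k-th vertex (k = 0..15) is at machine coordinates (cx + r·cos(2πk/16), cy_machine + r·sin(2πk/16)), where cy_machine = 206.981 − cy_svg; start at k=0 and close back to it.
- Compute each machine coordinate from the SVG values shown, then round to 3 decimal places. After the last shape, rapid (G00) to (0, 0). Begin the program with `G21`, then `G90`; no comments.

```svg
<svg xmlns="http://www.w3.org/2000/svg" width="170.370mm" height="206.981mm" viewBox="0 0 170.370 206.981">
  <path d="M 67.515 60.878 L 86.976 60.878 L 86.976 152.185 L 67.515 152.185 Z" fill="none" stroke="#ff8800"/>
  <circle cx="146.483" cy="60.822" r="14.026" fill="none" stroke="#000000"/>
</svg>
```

G21
G90
G00 X67.515 Y146.103
M4 S298
G1 X86.976 Y146.103 F3373
G1 X86.976 Y54.796
G1 X67.515 Y54.796
G1 X67.515 Y146.103
G00 X160.509 Y146.159
M4 S483
G1 X159.441 Y151.527 F2166
G1 X156.401 Y156.077
G1 X151.851 Y159.117
G1 X146.483 Y160.185
G1 X141.115 Y159.117
G1 X136.565 Y156.077
G1 X133.525 Y151.527
G1 X132.457 Y146.159
G1 X133.525 Y140.791
G1 X136.565 Y136.241
G1 X141.115 Y133.201
G1 X146.483 Y132.133
G1 X151.851 Y133.201
G1 X156.401 Y136.241
G1 X159.441 Y140.791
G1 X160.509 Y146.159
M5
G00 X0.000 Y0.000

1 u = 1 mm; y_m = 206.981 − y.

[1] `<path>` rectangle, #ff8800→engrave S298 F3373: (67.515,146.103) → (86.976,146.103) → (86.976,54.796) → (67.515,54.796) → (67.515,146.103) (closed)

[2] `<circle>` circle, #000000→score S483 F2166: (160.509,146.159) → (159.441,151.527) → (156.401,156.077) → (151.851,159.117) → (146.483,160.185) → (141.115,159.117) → (136.565,156.077) → (133.525,151.527) → (132.457,146.159) → (133.525,140.791) → (136.565,136.241) → (141.115,133.201) → (146.483,132.133) → (151.851,133.201) → (156.401,136.241) → (159.441,140.791) → (160.509,146.159) (closed)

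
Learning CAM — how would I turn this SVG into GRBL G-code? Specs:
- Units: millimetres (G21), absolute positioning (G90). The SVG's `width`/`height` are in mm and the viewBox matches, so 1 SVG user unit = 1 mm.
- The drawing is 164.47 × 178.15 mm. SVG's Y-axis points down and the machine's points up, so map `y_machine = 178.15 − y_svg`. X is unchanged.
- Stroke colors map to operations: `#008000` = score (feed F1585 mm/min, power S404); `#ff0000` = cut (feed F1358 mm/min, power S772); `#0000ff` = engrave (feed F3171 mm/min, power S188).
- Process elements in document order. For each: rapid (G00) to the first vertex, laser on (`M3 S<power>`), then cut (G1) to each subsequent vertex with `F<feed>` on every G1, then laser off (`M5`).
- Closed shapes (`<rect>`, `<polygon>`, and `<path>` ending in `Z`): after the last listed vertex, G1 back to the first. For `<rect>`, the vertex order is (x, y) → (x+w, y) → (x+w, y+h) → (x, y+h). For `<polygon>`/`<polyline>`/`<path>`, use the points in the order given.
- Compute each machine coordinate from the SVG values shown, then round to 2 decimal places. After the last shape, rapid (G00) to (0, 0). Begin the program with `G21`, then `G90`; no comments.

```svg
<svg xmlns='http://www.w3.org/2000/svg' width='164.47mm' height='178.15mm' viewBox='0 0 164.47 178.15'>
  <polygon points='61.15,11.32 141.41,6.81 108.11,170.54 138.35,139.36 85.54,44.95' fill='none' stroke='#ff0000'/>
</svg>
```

1 u = 1 mm; y_m = 178.15 − y.

[1] `<polygon>` closed polygon, #ff0000→cut S772 F1358: (61.15,166.83) → (141.41,171.34) → (108.11,7.61) → (138.35,38.79) → (85.54,133.20) → (61.15,166.83) (closed)

G21
G90
G00 X61.15 Y166.83
M3 S772
G1 X141.41 Y171.34 F1358
G1 X108.11 Y7.61 F1358
G1 X138.35 Y38.79 F1358
G1 X85.54 Y133.20 F1358
G1 X61.15 Y166.83 F1358
M5
G00 X0.00 Y0.00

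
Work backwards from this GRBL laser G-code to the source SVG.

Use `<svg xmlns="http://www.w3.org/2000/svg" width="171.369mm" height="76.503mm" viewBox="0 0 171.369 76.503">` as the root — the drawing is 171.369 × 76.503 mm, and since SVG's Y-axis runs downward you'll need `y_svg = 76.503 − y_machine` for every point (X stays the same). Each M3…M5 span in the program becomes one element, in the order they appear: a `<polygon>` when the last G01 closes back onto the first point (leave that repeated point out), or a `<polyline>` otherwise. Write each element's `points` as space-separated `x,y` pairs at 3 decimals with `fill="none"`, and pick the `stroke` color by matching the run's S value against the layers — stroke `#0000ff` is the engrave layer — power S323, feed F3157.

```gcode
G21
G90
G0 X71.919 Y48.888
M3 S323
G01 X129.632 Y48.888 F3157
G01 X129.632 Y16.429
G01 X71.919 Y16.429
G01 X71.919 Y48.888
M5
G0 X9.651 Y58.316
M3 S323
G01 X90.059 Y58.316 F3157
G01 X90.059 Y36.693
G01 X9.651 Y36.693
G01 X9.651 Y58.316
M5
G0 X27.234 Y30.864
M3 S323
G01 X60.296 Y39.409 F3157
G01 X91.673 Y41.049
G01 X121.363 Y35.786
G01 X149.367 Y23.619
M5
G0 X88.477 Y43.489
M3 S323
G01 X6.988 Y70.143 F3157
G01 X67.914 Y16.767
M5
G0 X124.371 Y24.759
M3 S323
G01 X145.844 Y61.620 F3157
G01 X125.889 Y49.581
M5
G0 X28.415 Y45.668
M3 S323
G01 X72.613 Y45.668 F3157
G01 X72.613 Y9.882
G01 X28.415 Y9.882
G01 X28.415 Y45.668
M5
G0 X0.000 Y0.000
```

y_svg = 76.503 − y_m. Every run uses S323, so all elements get stroke `#0000ff` (engrave).

[1] closed run; points: 71.919,27.615 129.632,27.615 129.632,60.074 71.919,60.074

[2] closed run; points: 9.651,18.187 90.059,18.187 90.059,39.810 9.651,39.810

[3] open run; points: 27.234,45.639 60.296,37.094 91.673,35.454 121.363,40.717 149.367,52.884

[4] open run; points: 88.477,33.014 6.988,6.360 67.914,59.736

[5] open run; points: 124.371,51.744 145.844,14.883 125.889,26.922

[6] closed run; points: 28.415,30.835 72.613,30.835 72.613,66.621 28.415,66.621

<svg xmlns="http://www.w3.org/2000/svg" width="171.369mm" height="76.503mm" viewBox="0 0 171.369 76.503">
  <polygon points="71.919,27.615 129.632,27.615 129.632,60.074 71.919,60.074" fill="none" stroke="#0000ff"/>
  <polygon points="9.651,18.187 90.059,18.187 90.059,39.810 9.651,39.810" fill="none" stroke="#0000ff"/>
  <polyline points="27.234,45.639 60.296,37.094 91.673,35.454 121.363,40.717 149.367,52.884" fill="none" stroke="#0000ff"/>
  <polyline points="88.477,33.014 6.988,6.360 67.914,59.736" fill="none" stroke="#0000ff"/>
  <polyline points="124.371,51.744 145.844,14.883 125.889,26.922" fill="none" stroke="#0000ff"/>
  <polygon points="28.415,30.835 72.613,30.835 72.613,66.621 28.415,66.621" fill="none" stroke="#0000ff"/>
</svg>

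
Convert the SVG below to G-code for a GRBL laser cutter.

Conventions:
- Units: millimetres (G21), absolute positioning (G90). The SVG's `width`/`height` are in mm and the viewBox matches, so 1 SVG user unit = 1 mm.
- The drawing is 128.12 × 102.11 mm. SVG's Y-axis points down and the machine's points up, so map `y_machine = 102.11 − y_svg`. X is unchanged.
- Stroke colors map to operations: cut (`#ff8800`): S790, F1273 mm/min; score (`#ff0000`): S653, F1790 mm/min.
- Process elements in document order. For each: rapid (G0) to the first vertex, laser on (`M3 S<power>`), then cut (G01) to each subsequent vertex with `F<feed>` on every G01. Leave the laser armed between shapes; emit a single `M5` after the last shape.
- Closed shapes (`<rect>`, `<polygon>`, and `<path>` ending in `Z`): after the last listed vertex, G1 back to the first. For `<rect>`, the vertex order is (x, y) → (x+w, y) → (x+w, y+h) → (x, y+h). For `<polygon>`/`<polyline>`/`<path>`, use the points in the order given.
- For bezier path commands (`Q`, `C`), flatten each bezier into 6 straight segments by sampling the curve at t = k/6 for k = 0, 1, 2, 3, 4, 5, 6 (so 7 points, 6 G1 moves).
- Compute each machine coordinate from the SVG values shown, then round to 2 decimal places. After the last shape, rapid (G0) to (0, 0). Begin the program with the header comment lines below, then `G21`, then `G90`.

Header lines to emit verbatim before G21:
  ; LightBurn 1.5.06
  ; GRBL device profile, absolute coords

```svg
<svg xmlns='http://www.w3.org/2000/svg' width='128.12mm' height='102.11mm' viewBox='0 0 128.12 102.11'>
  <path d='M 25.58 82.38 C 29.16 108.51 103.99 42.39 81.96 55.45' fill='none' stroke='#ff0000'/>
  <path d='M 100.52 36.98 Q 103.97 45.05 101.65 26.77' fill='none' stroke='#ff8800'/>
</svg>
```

1 u = 1 mm; y_m = 102.11 − y.

[1] `<path>` cubic bezier, #ff0000→score S653 F1790: (25.58,19.73) → (32.53,13.56) → (46.68,18.00) → (63.37,28.29) → (77.93,39.68) → (85.68,47.39) → (81.96,46.66)

[2] `<path>` quadratic bezier, #ff8800→cut S790 F1273: (100.52,65.13) → (101.51,63.17) → (102.18,62.68) → (102.53,63.65) → (102.56,66.08) → (102.26,69.98) → (101.65,75.34)

; LightBurn 1.5.06
; GRBL device profile, absolute coords
G21
G90
G0 X25.58 Y19.73
M3 S653
G01 X32.53 Y13.56 F1790
G01 X46.68 Y18.00 F1790
G01 X63.37 Y28.29 F1790
G01 X77.93 Y39.68 F1790
G01 X85.68 Y47.39 F1790
G01 X81.96 Y46.66 F1790
G0 X100.52 Y65.13
M3 S790
G01 X101.51 Y63.17 F1273
G01 X102.18 Y62.68 F1273
G01 X102.53 Y63.65 F1273
G01 X102.56 Y66.08 F1273
G01 X102.26 Y69.98 F1273
G01 X101.65 Y75.34 F1273
M5
G0 X0.00 Y0.00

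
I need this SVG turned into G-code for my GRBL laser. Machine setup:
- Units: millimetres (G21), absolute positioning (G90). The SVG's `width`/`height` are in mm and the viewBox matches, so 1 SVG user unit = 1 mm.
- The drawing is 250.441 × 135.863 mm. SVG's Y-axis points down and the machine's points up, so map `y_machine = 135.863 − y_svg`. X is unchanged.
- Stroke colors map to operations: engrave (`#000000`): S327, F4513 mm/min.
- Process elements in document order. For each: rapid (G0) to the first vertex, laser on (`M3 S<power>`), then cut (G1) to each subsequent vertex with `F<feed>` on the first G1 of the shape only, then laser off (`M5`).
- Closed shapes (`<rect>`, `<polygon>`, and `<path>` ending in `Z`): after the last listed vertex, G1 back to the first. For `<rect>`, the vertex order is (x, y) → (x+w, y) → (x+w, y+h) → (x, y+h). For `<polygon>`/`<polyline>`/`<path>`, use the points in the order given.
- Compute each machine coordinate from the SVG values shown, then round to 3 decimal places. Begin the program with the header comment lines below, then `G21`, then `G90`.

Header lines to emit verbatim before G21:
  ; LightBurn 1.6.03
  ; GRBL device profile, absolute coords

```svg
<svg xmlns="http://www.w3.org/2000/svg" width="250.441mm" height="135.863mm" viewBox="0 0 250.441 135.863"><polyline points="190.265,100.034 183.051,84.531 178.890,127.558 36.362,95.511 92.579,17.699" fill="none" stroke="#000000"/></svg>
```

viewBox `0 0 250.441 135.863` with mm width/height → 1 unit = 1 mm. Flip: y_m = 135.863 − y_svg.

**Shape 1** — `<polyline>` open polyline, stroke `#000000` → engrave (S327, F4513). Machine vertices: (190.265,35.829) → (183.051,51.332) → (178.890,8.305) → (36.362,40.352) → (92.579,118.164). Open path.

; LightBurn 1.6.03
; GRBL device profile, absolute coords
G21
G90
G0 X190.265 Y35.829
M3 S327
G1 X183.051 Y51.332 F4513
G1 X178.890 Y8.305
G1 X36.362 Y40.352
G1 X92.579 Y118.164
M5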